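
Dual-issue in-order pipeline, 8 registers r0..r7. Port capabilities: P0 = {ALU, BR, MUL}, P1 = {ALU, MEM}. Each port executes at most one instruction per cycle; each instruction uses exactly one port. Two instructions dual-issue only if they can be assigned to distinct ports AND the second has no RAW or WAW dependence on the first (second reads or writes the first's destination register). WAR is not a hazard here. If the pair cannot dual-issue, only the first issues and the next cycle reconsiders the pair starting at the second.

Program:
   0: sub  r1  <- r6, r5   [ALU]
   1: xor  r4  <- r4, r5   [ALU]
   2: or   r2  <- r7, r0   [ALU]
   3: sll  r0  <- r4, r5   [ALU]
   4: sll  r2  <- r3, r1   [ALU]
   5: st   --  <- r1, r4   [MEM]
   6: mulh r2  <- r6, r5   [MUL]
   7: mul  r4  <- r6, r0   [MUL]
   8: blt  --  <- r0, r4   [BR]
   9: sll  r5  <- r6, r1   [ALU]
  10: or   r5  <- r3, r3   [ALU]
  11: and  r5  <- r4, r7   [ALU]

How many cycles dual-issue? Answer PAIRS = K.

PAIRS = 4

#0 head=0: sub.ALU;xor.ALU i0,i1 dual
#1 head=2: or.ALU;sll.ALU i2,i3 dual
#2 head=4: sll.ALU;st.MEM i4,i5 dual
#3 head=6: mulh.MUL i6 no-port MUL/MUL
#4 head=7: mul.MUL i7 no-port MUL/BR
#5 head=8: blt.BR;sll.ALU i8,i9 dual
#6 head=10: or.ALU i10 WAW r5
#7 head=11: and.ALU i11 tail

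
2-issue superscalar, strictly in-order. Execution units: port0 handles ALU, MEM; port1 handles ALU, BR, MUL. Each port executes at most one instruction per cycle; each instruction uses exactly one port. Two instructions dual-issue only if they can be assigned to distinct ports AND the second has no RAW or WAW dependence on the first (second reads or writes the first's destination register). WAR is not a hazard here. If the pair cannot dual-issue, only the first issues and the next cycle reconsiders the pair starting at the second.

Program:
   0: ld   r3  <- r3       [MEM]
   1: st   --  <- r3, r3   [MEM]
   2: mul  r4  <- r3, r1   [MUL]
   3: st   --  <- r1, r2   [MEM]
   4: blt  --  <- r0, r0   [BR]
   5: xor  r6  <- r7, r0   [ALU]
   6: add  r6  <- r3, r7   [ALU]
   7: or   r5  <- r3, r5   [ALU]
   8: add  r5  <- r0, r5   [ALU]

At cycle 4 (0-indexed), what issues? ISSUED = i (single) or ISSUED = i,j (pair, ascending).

c0: i0 ld  no-port MEM/MEM
c1: i1,i2 st/mul  pair
c2: i3,i4 st/blt  pair
c3: i5 xor  WAW r6
c4: i6,i7 add/or  pair
c5: i8 add  tail

ISSUED = 6,7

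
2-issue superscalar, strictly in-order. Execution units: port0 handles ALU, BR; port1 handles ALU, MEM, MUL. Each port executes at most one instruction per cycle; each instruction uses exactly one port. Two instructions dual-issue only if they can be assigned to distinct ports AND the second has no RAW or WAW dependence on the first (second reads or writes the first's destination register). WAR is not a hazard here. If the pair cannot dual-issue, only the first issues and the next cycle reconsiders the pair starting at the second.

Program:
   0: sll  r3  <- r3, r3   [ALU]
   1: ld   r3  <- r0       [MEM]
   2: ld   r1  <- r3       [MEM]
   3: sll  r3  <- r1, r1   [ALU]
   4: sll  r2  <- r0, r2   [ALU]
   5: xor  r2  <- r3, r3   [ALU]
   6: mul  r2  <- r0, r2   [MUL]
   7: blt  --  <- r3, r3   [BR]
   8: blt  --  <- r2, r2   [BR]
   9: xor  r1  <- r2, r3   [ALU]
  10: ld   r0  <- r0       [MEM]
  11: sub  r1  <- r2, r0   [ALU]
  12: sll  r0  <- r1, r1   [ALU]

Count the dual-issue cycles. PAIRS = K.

PAIRS = 3

0. sll.ALU @i0  | WAW r3
1. ld.MEM @i1  | no-port MEM/MEM
2. ld.MEM @i2  | RAW r1
3. sll.ALU+sll.ALU @i3,i4  | dual
4. xor.ALU @i5  | RAW+WAW r2
5. mul.MUL+blt.BR @i6,i7  | dual
6. blt.BR+xor.ALU @i8,i9  | dual
7. ld.MEM @i10  | RAW r0
8. sub.ALU @i11  | RAW r1
9. sll.ALU @i12  | tail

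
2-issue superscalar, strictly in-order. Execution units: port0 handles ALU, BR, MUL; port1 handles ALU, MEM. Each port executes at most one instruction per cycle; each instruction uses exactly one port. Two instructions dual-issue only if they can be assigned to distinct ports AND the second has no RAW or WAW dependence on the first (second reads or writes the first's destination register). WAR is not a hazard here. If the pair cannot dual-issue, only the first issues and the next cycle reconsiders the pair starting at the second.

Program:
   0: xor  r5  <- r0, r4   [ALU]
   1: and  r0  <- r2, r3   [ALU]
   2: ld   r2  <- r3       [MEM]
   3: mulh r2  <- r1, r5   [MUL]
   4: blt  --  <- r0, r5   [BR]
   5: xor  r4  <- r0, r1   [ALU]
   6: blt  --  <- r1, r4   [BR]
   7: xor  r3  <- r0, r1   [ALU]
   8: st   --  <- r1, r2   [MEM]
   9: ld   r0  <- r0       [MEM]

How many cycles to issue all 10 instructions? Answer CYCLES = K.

[0] i0/i1  xor/and  -- dual
[1] i2  ld  -- WAW r2
[2] i3  mulh  -- no-port MUL/BR
[3] i4/i5  blt/xor  -- dual
[4] i6/i7  blt/xor  -- dual
[5] i8  st  -- no-port MEM/MEM
[6] i9  ld  -- tail

CYCLES = 7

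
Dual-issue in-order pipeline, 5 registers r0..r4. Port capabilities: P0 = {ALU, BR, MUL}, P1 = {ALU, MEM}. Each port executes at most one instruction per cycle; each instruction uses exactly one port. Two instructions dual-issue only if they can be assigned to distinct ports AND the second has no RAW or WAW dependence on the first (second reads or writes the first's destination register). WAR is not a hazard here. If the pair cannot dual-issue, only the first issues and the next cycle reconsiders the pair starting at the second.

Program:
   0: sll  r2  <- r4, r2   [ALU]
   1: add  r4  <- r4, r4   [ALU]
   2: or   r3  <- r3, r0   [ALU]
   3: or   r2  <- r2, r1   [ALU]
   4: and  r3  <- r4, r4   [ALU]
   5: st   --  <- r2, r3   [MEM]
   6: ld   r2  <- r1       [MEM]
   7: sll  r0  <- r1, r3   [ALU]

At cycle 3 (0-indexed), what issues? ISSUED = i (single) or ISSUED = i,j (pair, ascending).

ISSUED = 5

#0 head=0: sll.ALU;add.ALU i0,i1 2-wide
#1 head=2: or.ALU;or.ALU i2,i3 2-wide
#2 head=4: and.ALU i4 RAW r3
#3 head=5: st.MEM i5 no-port MEM/MEM
#4 head=6: ld.MEM;sll.ALU i6,i7 2-wide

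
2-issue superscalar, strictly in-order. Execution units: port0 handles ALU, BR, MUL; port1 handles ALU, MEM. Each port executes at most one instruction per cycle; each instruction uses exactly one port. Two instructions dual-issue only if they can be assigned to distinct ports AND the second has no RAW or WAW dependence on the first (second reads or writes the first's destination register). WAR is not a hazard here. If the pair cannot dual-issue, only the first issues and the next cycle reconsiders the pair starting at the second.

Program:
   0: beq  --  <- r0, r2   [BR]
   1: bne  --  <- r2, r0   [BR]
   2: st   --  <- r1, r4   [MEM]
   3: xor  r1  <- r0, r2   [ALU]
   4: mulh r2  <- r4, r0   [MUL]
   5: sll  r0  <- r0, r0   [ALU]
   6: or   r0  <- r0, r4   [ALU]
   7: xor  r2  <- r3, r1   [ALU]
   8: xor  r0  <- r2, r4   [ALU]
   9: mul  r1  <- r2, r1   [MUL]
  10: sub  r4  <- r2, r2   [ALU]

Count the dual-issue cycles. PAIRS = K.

#0 head=0: beq i0 no-port BR/BR
#1 head=1: bne+st i1+i2 2-wide
#2 head=3: xor+mulh i3+i4 2-wide
#3 head=5: sll i5 RAW+WAW r0
#4 head=6: or+xor i6+i7 2-wide
#5 head=8: xor+mul i8+i9 2-wide
#6 head=10: sub i10 tail

PAIRS = 4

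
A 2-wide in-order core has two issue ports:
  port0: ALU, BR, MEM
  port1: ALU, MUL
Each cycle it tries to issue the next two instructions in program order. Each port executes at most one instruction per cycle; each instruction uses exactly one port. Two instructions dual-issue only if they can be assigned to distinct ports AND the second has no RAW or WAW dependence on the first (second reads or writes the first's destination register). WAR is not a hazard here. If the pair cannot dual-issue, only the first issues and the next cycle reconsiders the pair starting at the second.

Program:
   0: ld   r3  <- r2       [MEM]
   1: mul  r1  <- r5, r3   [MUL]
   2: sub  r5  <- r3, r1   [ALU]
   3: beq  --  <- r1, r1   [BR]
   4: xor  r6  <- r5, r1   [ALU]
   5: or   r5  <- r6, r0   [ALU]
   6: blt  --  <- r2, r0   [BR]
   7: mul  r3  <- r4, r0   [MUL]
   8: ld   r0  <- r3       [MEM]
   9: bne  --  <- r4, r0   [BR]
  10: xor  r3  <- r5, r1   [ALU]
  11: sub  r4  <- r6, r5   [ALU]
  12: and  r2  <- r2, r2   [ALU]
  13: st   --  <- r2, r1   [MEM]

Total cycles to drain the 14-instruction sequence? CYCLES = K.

CYCLES = 10

[0] i0  ld  -- RAW r3
[1] i1  mul  -- RAW r1
[2] i2,i3  sub;beq  -- pair
[3] i4  xor  -- RAW r6
[4] i5,i6  or;blt  -- pair
[5] i7  mul  -- RAW r3
[6] i8  ld  -- no-port MEM/BR
[7] i9,i10  bne;xor  -- pair
[8] i11,i12  sub;and  -- pair
[9] i13  st  -- tail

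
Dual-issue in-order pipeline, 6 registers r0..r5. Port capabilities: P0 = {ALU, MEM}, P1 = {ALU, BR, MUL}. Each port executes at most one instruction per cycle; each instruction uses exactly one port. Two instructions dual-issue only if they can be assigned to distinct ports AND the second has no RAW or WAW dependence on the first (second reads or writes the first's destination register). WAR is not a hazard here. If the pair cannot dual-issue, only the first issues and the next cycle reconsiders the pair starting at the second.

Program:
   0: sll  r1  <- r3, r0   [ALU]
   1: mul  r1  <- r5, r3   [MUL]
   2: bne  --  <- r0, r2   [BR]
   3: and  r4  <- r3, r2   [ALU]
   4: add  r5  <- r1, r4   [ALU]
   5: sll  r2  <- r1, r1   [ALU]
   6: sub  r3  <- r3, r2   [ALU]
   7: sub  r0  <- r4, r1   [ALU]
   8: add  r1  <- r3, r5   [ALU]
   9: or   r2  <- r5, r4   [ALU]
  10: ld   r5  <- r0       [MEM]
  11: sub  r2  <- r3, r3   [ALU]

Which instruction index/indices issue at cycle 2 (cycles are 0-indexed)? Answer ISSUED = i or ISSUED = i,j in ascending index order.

ISSUED = 2,3

t=0 i0:sll ; WAW r1
t=1 i1:mul ; no-port MUL/BR
t=2 i2,i3:bne and ; dual
t=3 i4,i5:add sll ; dual
t=4 i6,i7:sub sub ; dual
t=5 i8,i9:add or ; dual
t=6 i10,i11:ld sub ; dual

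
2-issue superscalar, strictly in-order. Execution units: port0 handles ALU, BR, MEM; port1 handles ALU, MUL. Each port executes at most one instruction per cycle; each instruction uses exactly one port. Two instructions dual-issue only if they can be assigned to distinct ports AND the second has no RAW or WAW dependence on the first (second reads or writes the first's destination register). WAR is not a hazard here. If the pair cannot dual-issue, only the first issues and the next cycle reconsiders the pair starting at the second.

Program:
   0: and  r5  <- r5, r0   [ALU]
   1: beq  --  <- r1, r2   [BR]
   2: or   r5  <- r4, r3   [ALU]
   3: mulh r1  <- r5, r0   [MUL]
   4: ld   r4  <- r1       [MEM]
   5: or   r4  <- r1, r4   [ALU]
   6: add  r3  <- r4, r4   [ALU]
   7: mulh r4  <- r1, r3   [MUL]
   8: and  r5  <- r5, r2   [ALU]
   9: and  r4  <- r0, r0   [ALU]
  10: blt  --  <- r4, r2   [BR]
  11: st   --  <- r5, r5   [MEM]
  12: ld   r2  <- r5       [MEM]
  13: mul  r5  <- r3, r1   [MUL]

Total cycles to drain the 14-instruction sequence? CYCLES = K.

t=0 i0&i1:and.ALU/beq.BR ; dual
t=1 i2:or.ALU ; RAW r5
t=2 i3:mulh.MUL ; RAW r1
t=3 i4:ld.MEM ; RAW+WAW r4
t=4 i5:or.ALU ; RAW r4
t=5 i6:add.ALU ; RAW r3
t=6 i7&i8:mulh.MUL/and.ALU ; dual
t=7 i9:and.ALU ; RAW r4
t=8 i10:blt.BR ; no-port BR/MEM
t=9 i11:st.MEM ; no-port MEM/MEM
t=10 i12&i13:ld.MEM/mul.MUL ; dual

CYCLES = 11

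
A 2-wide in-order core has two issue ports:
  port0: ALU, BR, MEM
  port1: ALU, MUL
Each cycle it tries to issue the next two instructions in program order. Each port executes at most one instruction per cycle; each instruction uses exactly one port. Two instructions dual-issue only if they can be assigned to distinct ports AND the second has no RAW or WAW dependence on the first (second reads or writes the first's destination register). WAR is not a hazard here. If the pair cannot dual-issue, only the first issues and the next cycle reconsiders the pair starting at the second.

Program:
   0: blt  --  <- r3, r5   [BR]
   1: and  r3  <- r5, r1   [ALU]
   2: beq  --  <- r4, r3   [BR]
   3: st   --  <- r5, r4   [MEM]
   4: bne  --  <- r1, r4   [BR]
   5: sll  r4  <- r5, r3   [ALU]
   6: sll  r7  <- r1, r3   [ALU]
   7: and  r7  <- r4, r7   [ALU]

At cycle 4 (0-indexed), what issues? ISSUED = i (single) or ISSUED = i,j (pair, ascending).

ISSUED = 6

#0 head=0: blt/and i0,i1 2-wide
#1 head=2: beq i2 no-port BR/MEM
#2 head=3: st i3 no-port MEM/BR
#3 head=4: bne/sll i4,i5 2-wide
#4 head=6: sll i6 RAW+WAW r7
#5 head=7: and i7 tail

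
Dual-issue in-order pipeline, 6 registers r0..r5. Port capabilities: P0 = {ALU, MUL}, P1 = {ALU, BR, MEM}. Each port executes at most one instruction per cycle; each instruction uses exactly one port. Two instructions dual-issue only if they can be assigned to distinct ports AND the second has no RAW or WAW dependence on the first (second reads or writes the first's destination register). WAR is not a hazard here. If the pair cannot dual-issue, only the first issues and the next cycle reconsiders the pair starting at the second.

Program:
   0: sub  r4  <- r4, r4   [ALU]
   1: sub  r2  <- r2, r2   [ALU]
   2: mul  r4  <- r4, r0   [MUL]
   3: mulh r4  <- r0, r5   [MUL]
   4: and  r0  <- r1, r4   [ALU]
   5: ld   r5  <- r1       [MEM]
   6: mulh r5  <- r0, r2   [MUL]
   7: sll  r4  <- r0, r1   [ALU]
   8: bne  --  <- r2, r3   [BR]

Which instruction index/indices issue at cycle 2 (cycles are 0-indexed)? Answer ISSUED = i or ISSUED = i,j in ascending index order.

  cy0 -> i0/i1 (sub;sub) 2-wide
  cy1 -> i2 (mul) no-port MUL/MUL
  cy2 -> i3 (mulh) RAW r4
  cy3 -> i4/i5 (and;ld) 2-wide
  cy4 -> i6/i7 (mulh;sll) 2-wide
  cy5 -> i8 (bne) tail

ISSUED = 3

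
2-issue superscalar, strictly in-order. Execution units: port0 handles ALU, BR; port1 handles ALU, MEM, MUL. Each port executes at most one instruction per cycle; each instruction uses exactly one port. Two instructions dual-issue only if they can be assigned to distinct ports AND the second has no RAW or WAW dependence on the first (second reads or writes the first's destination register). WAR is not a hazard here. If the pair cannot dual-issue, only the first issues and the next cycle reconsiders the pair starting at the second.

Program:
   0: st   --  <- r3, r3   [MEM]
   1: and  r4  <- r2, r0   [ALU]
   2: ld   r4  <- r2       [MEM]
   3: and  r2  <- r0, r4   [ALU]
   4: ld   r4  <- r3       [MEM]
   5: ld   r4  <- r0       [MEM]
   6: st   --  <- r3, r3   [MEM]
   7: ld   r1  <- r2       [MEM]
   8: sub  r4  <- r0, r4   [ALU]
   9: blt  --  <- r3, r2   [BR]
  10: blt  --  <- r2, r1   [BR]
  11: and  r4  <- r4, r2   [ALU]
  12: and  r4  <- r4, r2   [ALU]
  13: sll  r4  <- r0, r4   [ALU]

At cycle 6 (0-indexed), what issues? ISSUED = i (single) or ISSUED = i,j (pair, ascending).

  cy0 -> i0,i1 (st and) pair
  cy1 -> i2 (ld) RAW r4
  cy2 -> i3,i4 (and ld) pair
  cy3 -> i5 (ld) no-port MEM/MEM
  cy4 -> i6 (st) no-port MEM/MEM
  cy5 -> i7,i8 (ld sub) pair
  cy6 -> i9 (blt) no-port BR/BR
  cy7 -> i10,i11 (blt and) pair
  cy8 -> i12 (and) RAW+WAW r4
  cy9 -> i13 (sll) tail

ISSUED = 9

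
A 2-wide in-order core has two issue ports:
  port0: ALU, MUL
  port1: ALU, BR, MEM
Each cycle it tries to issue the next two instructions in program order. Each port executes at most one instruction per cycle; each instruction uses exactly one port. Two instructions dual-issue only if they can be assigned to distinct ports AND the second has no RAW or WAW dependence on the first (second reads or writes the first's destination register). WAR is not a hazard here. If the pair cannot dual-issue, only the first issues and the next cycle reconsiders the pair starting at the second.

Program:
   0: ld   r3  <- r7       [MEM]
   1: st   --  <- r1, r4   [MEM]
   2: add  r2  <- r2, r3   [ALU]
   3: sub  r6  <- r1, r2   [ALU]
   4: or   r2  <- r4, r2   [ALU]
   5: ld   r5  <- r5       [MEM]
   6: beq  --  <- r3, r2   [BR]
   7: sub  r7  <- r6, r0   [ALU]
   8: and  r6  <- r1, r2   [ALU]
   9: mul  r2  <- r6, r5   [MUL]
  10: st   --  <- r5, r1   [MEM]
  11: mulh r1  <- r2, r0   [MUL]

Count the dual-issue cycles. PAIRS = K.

0. ld.MEM @i0  | no-port MEM/MEM
1. st.MEM/add.ALU @i1,i2  | dual
2. sub.ALU/or.ALU @i3,i4  | dual
3. ld.MEM @i5  | no-port MEM/BR
4. beq.BR/sub.ALU @i6,i7  | dual
5. and.ALU @i8  | RAW r6
6. mul.MUL/st.MEM @i9,i10  | dual
7. mulh.MUL @i11  | tail

PAIRS = 4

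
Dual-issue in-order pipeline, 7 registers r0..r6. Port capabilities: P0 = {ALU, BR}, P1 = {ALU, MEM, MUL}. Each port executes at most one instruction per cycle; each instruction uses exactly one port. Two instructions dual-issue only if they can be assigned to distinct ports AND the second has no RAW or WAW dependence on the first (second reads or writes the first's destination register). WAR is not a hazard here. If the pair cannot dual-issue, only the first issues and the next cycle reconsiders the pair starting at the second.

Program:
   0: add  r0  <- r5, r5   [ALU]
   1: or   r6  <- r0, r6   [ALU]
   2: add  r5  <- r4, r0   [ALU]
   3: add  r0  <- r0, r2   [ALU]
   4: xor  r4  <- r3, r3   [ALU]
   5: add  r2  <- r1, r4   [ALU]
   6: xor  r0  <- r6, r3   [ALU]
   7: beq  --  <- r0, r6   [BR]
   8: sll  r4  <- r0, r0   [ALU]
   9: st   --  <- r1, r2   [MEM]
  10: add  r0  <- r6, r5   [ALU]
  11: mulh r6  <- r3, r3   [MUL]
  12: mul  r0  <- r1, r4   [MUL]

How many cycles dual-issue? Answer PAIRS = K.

#0 head=0: add.ALU i0 RAW r0
#1 head=1: or.ALU;add.ALU i1&i2 pair
#2 head=3: add.ALU;xor.ALU i3&i4 pair
#3 head=5: add.ALU;xor.ALU i5&i6 pair
#4 head=7: beq.BR;sll.ALU i7&i8 pair
#5 head=9: st.MEM;add.ALU i9&i10 pair
#6 head=11: mulh.MUL i11 no-port MUL/MUL
#7 head=12: mul.MUL i12 tail

PAIRS = 5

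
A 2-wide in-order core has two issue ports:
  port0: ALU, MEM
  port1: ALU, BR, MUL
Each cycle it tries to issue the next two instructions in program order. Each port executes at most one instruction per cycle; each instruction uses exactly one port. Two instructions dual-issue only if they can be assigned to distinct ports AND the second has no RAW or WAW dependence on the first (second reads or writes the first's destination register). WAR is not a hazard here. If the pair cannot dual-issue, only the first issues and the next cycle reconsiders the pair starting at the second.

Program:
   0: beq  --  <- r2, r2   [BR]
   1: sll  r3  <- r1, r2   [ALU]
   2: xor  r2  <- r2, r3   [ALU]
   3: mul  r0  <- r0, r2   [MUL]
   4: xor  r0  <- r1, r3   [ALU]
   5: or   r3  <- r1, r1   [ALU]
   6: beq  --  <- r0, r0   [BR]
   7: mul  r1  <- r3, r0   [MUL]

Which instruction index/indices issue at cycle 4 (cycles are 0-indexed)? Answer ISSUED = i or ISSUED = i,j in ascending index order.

0. beq+sll @i0+i1  | 2-wide
1. xor @i2  | RAW r2
2. mul @i3  | WAW r0
3. xor+or @i4+i5  | 2-wide
4. beq @i6  | no-port BR/MUL
5. mul @i7  | tail

ISSUED = 6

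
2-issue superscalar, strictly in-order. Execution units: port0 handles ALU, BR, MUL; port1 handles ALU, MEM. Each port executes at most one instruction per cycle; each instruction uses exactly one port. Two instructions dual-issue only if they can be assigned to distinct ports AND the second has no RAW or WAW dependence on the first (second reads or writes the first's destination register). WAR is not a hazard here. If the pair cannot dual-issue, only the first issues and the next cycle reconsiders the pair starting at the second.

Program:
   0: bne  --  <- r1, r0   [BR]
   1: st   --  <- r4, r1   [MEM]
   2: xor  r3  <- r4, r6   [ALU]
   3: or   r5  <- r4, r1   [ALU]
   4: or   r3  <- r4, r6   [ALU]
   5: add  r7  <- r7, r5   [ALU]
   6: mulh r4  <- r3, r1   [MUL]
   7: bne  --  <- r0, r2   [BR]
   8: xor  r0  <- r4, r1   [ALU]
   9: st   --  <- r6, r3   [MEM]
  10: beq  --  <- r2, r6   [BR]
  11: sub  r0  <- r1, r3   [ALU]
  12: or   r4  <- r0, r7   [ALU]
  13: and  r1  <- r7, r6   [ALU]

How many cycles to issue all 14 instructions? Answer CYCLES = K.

t=0 i0&i1:bne.BR+st.MEM ; 2-wide
t=1 i2&i3:xor.ALU+or.ALU ; 2-wide
t=2 i4&i5:or.ALU+add.ALU ; 2-wide
t=3 i6:mulh.MUL ; no-port MUL/BR
t=4 i7&i8:bne.BR+xor.ALU ; 2-wide
t=5 i9&i10:st.MEM+beq.BR ; 2-wide
t=6 i11:sub.ALU ; RAW r0
t=7 i12&i13:or.ALU+and.ALU ; 2-wide

CYCLES = 8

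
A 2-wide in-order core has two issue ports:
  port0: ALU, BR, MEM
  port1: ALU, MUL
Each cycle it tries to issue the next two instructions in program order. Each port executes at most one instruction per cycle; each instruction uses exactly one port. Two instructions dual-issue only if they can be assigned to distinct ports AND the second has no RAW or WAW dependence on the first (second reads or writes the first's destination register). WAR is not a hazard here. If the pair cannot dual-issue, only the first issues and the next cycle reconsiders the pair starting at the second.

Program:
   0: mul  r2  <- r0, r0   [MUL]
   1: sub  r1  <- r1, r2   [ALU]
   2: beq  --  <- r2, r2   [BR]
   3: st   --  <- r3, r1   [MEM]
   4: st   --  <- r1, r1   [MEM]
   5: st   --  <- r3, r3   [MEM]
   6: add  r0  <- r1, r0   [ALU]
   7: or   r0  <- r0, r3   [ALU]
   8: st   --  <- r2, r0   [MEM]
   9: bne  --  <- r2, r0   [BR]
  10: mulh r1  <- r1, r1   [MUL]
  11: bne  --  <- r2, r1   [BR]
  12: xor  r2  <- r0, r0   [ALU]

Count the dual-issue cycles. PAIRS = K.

PAIRS = 4

c0: i0 mul  RAW r2
c1: i1/i2 sub/beq  dual
c2: i3 st  no-port MEM/MEM
c3: i4 st  no-port MEM/MEM
c4: i5/i6 st/add  dual
c5: i7 or  RAW r0
c6: i8 st  no-port MEM/BR
c7: i9/i10 bne/mulh  dual
c8: i11/i12 bne/xor  dual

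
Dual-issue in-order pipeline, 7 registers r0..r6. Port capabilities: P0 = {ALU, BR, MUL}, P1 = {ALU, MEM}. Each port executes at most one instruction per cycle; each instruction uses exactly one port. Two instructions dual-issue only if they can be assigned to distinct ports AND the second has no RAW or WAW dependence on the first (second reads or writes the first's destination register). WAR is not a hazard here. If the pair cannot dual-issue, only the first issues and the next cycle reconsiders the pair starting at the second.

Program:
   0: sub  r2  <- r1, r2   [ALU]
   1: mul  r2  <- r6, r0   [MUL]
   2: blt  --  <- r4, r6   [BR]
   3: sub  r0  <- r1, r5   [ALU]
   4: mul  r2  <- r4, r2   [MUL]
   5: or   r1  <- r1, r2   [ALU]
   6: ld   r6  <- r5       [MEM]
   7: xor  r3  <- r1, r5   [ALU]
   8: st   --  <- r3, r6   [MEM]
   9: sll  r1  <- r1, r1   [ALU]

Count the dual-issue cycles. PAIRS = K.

t=0 i0:sub.ALU ; WAW r2
t=1 i1:mul.MUL ; no-port MUL/BR
t=2 i2&i3:blt.BR/sub.ALU ; 2-wide
t=3 i4:mul.MUL ; RAW r2
t=4 i5&i6:or.ALU/ld.MEM ; 2-wide
t=5 i7:xor.ALU ; RAW r3
t=6 i8&i9:st.MEM/sll.ALU ; 2-wide

PAIRS = 3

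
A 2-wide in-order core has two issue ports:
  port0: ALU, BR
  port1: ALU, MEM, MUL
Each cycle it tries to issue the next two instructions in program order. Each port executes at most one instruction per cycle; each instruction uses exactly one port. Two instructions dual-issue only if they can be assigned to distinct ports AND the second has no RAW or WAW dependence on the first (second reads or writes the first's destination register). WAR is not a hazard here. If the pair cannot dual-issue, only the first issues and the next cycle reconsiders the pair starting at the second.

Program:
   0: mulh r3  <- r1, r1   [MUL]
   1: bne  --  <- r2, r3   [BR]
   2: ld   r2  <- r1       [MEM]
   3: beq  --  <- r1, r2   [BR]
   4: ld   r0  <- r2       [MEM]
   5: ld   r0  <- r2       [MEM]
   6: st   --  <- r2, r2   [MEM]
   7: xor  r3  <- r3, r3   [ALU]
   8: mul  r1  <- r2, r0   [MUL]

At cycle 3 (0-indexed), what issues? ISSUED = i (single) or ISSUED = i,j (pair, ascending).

0. mulh.MUL @i0  | RAW r3
1. bne.BR;ld.MEM @i1,i2  | 2-wide
2. beq.BR;ld.MEM @i3,i4  | 2-wide
3. ld.MEM @i5  | no-port MEM/MEM
4. st.MEM;xor.ALU @i6,i7  | 2-wide
5. mul.MUL @i8  | tail

ISSUED = 5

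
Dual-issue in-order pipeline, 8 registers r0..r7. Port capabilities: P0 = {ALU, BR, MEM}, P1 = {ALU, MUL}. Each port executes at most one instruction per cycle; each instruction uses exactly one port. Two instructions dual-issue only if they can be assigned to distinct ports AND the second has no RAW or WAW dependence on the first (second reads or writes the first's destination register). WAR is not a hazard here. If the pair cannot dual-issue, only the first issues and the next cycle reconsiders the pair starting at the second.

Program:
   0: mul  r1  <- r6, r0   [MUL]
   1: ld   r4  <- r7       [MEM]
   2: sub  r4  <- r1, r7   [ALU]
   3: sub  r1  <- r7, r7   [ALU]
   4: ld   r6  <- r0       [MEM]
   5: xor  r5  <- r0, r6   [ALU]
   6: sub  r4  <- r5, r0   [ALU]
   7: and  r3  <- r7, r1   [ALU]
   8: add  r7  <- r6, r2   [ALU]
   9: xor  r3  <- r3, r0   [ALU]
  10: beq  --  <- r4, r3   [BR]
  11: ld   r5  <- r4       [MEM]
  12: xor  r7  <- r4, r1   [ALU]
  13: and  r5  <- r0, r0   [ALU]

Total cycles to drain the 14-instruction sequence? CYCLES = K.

[0] i0+i1  mul;ld  -- dual
[1] i2+i3  sub;sub  -- dual
[2] i4  ld  -- RAW r6
[3] i5  xor  -- RAW r5
[4] i6+i7  sub;and  -- dual
[5] i8+i9  add;xor  -- dual
[6] i10  beq  -- no-port BR/MEM
[7] i11+i12  ld;xor  -- dual
[8] i13  and  -- tail

CYCLES = 9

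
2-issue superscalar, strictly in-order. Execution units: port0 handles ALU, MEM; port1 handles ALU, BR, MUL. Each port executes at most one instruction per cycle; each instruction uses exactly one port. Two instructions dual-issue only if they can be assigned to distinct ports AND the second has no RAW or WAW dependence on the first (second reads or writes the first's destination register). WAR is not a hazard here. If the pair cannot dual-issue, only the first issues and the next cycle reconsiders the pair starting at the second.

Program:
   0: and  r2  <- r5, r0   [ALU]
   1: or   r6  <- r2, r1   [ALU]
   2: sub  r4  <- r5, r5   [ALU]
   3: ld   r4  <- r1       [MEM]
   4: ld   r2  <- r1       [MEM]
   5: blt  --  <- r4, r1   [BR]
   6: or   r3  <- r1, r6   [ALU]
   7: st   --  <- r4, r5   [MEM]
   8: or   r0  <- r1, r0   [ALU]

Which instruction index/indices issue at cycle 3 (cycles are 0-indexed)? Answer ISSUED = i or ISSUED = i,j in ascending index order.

#0 head=0: and i0 RAW r2
#1 head=1: or+sub i1,i2 dual
#2 head=3: ld i3 no-port MEM/MEM
#3 head=4: ld+blt i4,i5 dual
#4 head=6: or+st i6,i7 dual
#5 head=8: or i8 tail

ISSUED = 4,5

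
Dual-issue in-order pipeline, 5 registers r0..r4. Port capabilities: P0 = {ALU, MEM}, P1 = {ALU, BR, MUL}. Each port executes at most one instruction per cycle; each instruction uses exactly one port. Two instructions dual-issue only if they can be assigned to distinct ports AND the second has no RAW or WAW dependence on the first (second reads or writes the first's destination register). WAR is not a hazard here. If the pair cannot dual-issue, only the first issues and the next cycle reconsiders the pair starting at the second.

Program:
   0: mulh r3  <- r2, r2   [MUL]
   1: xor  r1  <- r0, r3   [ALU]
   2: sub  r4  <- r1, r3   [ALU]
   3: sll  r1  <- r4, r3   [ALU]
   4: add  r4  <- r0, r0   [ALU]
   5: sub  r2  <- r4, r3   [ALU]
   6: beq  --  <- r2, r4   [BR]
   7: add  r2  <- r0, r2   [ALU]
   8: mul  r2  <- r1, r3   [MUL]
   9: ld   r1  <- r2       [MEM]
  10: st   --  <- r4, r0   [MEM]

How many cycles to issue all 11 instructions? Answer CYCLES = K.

CYCLES = 9

c0: i0 mulh  RAW r3
c1: i1 xor  RAW r1
c2: i2 sub  RAW r4
c3: i3&i4 sll+add  dual
c4: i5 sub  RAW r2
c5: i6&i7 beq+add  dual
c6: i8 mul  RAW r2
c7: i9 ld  no-port MEM/MEM
c8: i10 st  tail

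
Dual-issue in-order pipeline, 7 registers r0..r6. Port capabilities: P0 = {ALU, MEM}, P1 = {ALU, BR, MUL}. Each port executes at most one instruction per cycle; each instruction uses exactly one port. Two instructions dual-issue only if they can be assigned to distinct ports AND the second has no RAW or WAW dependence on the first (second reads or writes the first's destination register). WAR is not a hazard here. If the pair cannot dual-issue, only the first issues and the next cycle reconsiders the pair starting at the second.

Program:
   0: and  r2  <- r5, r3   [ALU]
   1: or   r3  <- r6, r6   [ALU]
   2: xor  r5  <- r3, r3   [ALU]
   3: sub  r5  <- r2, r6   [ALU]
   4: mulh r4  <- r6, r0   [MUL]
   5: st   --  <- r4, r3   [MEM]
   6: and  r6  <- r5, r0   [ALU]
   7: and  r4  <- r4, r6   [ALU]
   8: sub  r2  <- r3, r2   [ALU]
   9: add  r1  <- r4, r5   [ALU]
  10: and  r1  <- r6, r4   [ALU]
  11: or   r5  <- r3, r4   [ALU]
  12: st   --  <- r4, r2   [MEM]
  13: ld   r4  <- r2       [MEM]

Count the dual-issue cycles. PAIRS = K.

t=0 i0&i1:and+or ; 2-wide
t=1 i2:xor ; WAW r5
t=2 i3&i4:sub+mulh ; 2-wide
t=3 i5&i6:st+and ; 2-wide
t=4 i7&i8:and+sub ; 2-wide
t=5 i9:add ; WAW r1
t=6 i10&i11:and+or ; 2-wide
t=7 i12:st ; no-port MEM/MEM
t=8 i13:ld ; tail

PAIRS = 5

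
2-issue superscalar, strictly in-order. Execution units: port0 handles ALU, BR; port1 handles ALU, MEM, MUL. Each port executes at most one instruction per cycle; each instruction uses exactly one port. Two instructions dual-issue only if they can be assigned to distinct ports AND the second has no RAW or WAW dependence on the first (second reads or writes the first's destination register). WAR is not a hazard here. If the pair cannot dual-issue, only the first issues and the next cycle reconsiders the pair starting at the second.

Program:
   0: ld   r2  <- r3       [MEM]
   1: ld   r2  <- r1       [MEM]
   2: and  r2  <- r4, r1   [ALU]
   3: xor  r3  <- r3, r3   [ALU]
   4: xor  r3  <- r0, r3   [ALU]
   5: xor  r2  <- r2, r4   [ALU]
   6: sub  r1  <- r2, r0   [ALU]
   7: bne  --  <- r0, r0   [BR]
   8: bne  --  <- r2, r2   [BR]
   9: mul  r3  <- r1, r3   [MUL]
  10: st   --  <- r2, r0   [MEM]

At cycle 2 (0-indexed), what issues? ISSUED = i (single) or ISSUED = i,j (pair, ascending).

ISSUED = 2,3

#0 head=0: ld i0 no-port MEM/MEM
#1 head=1: ld i1 WAW r2
#2 head=2: and xor i2/i3 pair
#3 head=4: xor xor i4/i5 pair
#4 head=6: sub bne i6/i7 pair
#5 head=8: bne mul i8/i9 pair
#6 head=10: st i10 tail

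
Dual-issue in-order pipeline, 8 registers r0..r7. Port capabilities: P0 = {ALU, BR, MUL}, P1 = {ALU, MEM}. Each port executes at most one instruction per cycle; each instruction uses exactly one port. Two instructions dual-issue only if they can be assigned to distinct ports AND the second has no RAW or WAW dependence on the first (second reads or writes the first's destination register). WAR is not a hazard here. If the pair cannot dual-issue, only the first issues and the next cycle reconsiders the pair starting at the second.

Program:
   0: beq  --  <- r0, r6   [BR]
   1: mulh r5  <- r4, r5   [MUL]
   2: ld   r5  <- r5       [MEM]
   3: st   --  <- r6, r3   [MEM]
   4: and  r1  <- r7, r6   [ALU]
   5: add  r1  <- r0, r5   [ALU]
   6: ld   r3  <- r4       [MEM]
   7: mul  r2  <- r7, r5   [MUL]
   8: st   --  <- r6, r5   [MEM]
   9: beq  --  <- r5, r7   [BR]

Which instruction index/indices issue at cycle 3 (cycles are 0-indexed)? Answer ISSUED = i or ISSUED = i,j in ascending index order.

ISSUED = 3,4

c0: i0 beq  no-port BR/MUL
c1: i1 mulh  RAW+WAW r5
c2: i2 ld  no-port MEM/MEM
c3: i3/i4 st;and  pair
c4: i5/i6 add;ld  pair
c5: i7/i8 mul;st  pair
c6: i9 beq  tail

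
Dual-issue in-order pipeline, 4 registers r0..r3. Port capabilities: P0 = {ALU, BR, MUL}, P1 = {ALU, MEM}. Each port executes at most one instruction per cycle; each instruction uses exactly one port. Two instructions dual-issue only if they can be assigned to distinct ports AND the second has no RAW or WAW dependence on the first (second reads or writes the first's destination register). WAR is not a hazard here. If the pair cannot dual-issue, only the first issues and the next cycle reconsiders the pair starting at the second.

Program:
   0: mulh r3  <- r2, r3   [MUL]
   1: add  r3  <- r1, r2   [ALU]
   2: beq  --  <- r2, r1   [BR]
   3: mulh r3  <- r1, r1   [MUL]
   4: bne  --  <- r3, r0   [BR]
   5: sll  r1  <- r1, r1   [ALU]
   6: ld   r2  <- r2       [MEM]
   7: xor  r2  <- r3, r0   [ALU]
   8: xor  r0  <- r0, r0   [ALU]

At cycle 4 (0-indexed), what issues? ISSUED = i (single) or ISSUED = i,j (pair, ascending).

ISSUED = 6

#0 head=0: mulh i0 WAW r3
#1 head=1: add beq i1+i2 2-wide
#2 head=3: mulh i3 no-port MUL/BR
#3 head=4: bne sll i4+i5 2-wide
#4 head=6: ld i6 WAW r2
#5 head=7: xor xor i7+i8 2-wide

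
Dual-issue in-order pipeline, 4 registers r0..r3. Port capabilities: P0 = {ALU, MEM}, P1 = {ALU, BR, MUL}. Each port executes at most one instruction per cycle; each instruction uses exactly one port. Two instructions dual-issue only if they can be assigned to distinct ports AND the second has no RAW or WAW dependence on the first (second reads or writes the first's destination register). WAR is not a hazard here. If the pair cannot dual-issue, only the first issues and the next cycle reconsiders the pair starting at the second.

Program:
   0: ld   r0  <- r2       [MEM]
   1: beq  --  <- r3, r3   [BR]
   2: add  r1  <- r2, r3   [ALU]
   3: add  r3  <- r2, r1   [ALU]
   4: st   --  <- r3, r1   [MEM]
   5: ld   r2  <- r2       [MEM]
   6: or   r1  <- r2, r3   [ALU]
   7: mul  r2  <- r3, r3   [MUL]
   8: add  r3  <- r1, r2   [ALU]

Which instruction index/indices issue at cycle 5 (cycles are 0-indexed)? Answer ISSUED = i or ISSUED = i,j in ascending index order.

ISSUED = 6,7

t=0 i0/i1:ld.MEM/beq.BR ; 2-wide
t=1 i2:add.ALU ; RAW r1
t=2 i3:add.ALU ; RAW r3
t=3 i4:st.MEM ; no-port MEM/MEM
t=4 i5:ld.MEM ; RAW r2
t=5 i6/i7:or.ALU/mul.MUL ; 2-wide
t=6 i8:add.ALU ; tail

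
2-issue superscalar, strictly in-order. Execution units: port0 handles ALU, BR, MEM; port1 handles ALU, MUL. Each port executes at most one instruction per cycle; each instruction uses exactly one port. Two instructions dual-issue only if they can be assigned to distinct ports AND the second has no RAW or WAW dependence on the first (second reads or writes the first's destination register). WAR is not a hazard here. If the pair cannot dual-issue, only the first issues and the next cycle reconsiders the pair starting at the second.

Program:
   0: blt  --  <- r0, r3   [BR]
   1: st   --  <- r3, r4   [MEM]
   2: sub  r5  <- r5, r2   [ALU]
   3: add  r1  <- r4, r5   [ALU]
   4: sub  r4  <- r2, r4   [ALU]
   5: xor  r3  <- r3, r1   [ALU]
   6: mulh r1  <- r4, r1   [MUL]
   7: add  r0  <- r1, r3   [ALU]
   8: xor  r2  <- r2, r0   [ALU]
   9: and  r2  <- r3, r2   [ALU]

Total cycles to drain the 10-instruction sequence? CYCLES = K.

CYCLES = 7

  cy0 -> i0 (blt) no-port BR/MEM
  cy1 -> i1+i2 (st sub) 2-wide
  cy2 -> i3+i4 (add sub) 2-wide
  cy3 -> i5+i6 (xor mulh) 2-wide
  cy4 -> i7 (add) RAW r0
  cy5 -> i8 (xor) RAW+WAW r2
  cy6 -> i9 (and) tail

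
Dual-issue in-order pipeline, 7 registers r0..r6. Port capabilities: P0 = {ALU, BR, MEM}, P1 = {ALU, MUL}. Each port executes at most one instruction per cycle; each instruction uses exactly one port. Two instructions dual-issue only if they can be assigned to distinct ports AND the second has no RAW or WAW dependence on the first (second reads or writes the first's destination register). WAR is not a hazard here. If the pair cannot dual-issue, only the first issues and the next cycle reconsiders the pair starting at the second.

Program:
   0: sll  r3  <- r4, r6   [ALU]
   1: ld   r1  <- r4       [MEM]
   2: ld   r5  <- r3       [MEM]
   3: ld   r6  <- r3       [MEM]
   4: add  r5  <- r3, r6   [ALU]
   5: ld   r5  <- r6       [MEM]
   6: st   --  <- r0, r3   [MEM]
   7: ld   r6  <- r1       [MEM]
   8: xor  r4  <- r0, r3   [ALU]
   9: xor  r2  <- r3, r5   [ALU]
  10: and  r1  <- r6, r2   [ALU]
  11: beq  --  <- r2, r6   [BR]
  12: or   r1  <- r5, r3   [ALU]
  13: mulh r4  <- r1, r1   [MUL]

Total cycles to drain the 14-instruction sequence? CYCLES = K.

CYCLES = 11

#0 head=0: sll.ALU;ld.MEM i0/i1 dual
#1 head=2: ld.MEM i2 no-port MEM/MEM
#2 head=3: ld.MEM i3 RAW r6
#3 head=4: add.ALU i4 WAW r5
#4 head=5: ld.MEM i5 no-port MEM/MEM
#5 head=6: st.MEM i6 no-port MEM/MEM
#6 head=7: ld.MEM;xor.ALU i7/i8 dual
#7 head=9: xor.ALU i9 RAW r2
#8 head=10: and.ALU;beq.BR i10/i11 dual
#9 head=12: or.ALU i12 RAW r1
#10 head=13: mulh.MUL i13 tail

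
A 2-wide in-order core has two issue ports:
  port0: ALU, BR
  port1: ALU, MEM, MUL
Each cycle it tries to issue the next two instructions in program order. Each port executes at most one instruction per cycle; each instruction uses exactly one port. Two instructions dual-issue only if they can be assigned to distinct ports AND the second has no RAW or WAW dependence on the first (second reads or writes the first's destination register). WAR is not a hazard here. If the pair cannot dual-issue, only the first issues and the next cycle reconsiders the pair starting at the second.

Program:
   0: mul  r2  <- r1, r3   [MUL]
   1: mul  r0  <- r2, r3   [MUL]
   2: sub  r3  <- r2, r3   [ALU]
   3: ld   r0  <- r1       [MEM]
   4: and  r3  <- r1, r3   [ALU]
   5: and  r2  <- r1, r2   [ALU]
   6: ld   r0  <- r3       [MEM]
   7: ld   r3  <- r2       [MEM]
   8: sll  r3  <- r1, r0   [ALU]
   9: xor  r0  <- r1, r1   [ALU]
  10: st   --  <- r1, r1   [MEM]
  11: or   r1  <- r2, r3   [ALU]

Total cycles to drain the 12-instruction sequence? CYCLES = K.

CYCLES = 7

t=0 i0:mul ; no-port MUL/MUL
t=1 i1,i2:mul sub ; dual
t=2 i3,i4:ld and ; dual
t=3 i5,i6:and ld ; dual
t=4 i7:ld ; WAW r3
t=5 i8,i9:sll xor ; dual
t=6 i10,i11:st or ; dual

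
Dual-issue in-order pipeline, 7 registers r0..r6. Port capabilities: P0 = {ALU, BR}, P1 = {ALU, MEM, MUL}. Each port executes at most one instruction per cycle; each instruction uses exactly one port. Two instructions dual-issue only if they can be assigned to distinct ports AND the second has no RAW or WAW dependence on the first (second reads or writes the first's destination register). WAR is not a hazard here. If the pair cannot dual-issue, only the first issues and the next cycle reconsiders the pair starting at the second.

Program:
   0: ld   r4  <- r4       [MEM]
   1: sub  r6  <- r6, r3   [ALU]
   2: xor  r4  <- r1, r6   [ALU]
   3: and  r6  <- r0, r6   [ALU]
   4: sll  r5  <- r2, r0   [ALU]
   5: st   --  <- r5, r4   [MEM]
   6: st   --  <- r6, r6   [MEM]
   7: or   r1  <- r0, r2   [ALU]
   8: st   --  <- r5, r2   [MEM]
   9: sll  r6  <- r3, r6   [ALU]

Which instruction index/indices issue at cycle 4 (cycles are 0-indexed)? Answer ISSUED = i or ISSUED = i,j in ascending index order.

#0 head=0: ld.MEM;sub.ALU i0&i1 2-wide
#1 head=2: xor.ALU;and.ALU i2&i3 2-wide
#2 head=4: sll.ALU i4 RAW r5
#3 head=5: st.MEM i5 no-port MEM/MEM
#4 head=6: st.MEM;or.ALU i6&i7 2-wide
#5 head=8: st.MEM;sll.ALU i8&i9 2-wide

ISSUED = 6,7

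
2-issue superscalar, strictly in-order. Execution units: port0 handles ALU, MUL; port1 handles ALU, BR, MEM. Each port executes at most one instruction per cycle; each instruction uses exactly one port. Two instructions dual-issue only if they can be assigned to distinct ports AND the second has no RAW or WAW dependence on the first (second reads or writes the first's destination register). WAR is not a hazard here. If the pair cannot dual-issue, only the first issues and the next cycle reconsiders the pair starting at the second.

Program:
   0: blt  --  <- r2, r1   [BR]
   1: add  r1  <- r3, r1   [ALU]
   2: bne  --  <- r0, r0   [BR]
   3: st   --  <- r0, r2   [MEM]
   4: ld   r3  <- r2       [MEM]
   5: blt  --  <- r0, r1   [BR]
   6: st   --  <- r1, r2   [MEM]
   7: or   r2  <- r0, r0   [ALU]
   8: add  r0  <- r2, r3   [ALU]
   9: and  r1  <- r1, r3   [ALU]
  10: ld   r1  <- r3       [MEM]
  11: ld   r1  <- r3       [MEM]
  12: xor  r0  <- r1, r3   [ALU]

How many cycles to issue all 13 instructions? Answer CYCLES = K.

CYCLES = 10

c0: i0+i1 blt.BR;add.ALU  dual
c1: i2 bne.BR  no-port BR/MEM
c2: i3 st.MEM  no-port MEM/MEM
c3: i4 ld.MEM  no-port MEM/BR
c4: i5 blt.BR  no-port BR/MEM
c5: i6+i7 st.MEM;or.ALU  dual
c6: i8+i9 add.ALU;and.ALU  dual
c7: i10 ld.MEM  no-port MEM/MEM
c8: i11 ld.MEM  RAW r1
c9: i12 xor.ALU  tail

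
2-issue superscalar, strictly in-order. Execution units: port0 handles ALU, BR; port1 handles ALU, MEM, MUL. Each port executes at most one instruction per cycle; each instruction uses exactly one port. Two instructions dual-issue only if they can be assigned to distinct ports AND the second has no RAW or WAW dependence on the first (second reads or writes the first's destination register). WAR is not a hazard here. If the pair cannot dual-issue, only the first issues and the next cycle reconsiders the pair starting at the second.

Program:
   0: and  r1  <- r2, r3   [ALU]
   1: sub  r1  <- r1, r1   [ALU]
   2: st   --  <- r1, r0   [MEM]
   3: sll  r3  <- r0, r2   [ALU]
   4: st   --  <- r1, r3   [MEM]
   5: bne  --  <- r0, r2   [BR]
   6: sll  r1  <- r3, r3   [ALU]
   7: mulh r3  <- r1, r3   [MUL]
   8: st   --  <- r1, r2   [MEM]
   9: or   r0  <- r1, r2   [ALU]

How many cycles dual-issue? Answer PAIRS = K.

c0: i0 and  RAW+WAW r1
c1: i1 sub  RAW r1
c2: i2,i3 st;sll  2-wide
c3: i4,i5 st;bne  2-wide
c4: i6 sll  RAW r1
c5: i7 mulh  no-port MUL/MEM
c6: i8,i9 st;or  2-wide

PAIRS = 3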